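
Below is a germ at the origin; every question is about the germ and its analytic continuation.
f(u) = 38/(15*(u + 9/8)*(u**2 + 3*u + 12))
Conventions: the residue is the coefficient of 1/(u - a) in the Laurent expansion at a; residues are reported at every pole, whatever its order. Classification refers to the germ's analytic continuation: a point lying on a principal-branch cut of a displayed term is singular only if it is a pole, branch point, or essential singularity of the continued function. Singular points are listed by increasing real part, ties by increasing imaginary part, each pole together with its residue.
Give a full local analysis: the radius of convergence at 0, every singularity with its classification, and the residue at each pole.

Radius of convergence at 0: 9/8.
At (-3/2) - ((1/2)*sqrt(39))*i: a pole of order 1; residue (-1216/9495) - ((304/123435)*sqrt(39))*i.
At (-3/2) + ((1/2)*sqrt(39))*i: a pole of order 1; residue (-1216/9495) + ((304/123435)*sqrt(39))*i.
At -9/8: a pole of order 1; residue 2432/9495.

Denominator factor (u**2 + 3*u + 12): discriminant -39, complex-conjugate roots (-3/2) + ((1/2)*sqrt(39))*i and (-3/2) - ((1/2)*sqrt(39))*i; poles of order 1, moduli (2)*sqrt(3) and (2)*sqrt(3).
Denominator factor (u + 9/8): pole of order 1 at -9/8, modulus 9/8.
The radius of convergence is the smallest modulus among the singular points: 9/8.
The factor u**2 + 3*u + 12 splits as (u - a)(u - a') with a = (-3/2) - ((1/2)*sqrt(39))*i, a' = (-3/2) + ((1/2)*sqrt(39))*i. At the order-1 pole a set g(u) = (u - a)*f(u) = [38/(15*(u + 9/8))] / (u - a').
Simple pole: residue = g(a) at a = (-3/2) - ((1/2)*sqrt(39))*i, which is (-1216/9495) - ((304/123435)*sqrt(39))*i.
The factor u**2 + 3*u + 12 splits as (u - a)(u - a') with a = (-3/2) + ((1/2)*sqrt(39))*i, a' = (-3/2) - ((1/2)*sqrt(39))*i. At the order-1 pole a set g(u) = (u - a)*f(u) = [38/(15*(u + 9/8))] / (u - a').
Simple pole: residue = g(a) at a = (-3/2) + ((1/2)*sqrt(39))*i, which is (-1216/9495) + ((304/123435)*sqrt(39))*i.
At the order-1 pole -9/8 set g(u) = (u - (-9/8))*f(u) = 38/(15*(u**2 + 3*u + 12)).
Simple pole: residue = g(a) at a = -9/8, which is 2432/9495.
List the singular points by increasing real part (a conjugate pair: the negative imaginary part first).


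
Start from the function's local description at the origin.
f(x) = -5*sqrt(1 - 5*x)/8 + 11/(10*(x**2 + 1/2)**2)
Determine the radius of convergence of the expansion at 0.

Denominator factor (x**2 + 1/2)^2: discriminant -2, complex-conjugate roots ((1/2)*sqrt(2))*i and -((1/2)*sqrt(2))*i; poles of order 2, moduli (1/2)*sqrt(2) and (1/2)*sqrt(2).
Branch term (-5/8)*sqrt(1 - x/(1/5)): its argument vanishes at x = 1/5, a square-root branch point, modulus 1/5.
The radius of convergence is the smallest modulus among the singular points: 1/5.

The radius of convergence is 1/5.


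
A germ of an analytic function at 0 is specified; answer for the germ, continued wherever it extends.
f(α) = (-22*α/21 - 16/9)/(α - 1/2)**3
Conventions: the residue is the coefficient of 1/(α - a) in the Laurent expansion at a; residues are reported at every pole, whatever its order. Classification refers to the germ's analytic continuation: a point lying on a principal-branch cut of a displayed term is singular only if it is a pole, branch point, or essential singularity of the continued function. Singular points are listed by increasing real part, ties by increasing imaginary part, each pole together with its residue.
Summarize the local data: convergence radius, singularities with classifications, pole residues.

Radius of convergence at 0: 1/2.
At 1/2: a pole of order 3; residue 0.

Denominator factor (α - 1/2)^3: pole of order 3 at 1/2, modulus 1/2.
The radius of convergence is the smallest modulus among the singular points: 1/2.
At the order-3 pole 1/2 set g(α) = (α - (1/2))^3*f(α) = -22*α/21 - 16/9.
Order-3 pole: residue = g''(a)/2; g''(1/2) = 0, so the residue is 0.


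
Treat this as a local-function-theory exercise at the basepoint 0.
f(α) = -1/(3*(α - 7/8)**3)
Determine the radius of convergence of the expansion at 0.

Denominator factor (α - 7/8)^3: pole of order 3 at 7/8, modulus 7/8.
The radius of convergence is the smallest modulus among the singular points: 7/8.

The radius of convergence is 7/8.


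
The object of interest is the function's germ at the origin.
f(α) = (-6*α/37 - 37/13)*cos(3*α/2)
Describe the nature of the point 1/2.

There is no denominator, hence no pole anywhere.
The factor cos(3*α/2) is entire.
So the germ continues analytically to 1/2.

The point is a regular point.


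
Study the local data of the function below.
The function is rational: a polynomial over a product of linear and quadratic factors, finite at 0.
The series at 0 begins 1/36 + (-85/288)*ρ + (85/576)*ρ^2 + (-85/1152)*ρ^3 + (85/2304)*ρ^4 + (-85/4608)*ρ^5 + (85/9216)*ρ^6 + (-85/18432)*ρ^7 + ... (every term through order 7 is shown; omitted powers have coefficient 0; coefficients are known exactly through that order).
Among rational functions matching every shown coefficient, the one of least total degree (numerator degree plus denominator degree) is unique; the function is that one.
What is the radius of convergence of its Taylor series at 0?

The radius of convergence is 2.

No rational of total degree below 2 reproduces all 8 coefficients; solving the [1/1] Pade equations on them gives f(ρ) = (1/18 - 9*ρ/16)/(ρ + 2), whose expansion matches every shown term.
Denominator factor (ρ + 2): pole of order 1 at -2, modulus 2.
The radius of convergence is the smallest modulus among the singular points: 2.


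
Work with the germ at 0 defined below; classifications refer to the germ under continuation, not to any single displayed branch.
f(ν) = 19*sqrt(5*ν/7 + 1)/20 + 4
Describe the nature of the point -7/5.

The point is an algebraic (square-root) branch point.

The term (19/20)*sqrt(1 - ν/(-7/5)) has argument 1 - -7/5/(-7/5) = 0 at -7/5: a square-root (algebraic, two-sheeted) branch point; the remaining terms are analytic or single-valued there.


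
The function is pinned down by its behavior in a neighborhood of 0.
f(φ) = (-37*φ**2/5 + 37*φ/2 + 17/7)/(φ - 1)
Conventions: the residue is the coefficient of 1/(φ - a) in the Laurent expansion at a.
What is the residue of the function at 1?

The residue is 947/70.

At the order-1 pole 1 set g(φ) = (φ - (1))*f(φ) = -37*φ**2/5 + 37*φ/2 + 17/7.
Simple pole: residue = g(a) at a = 1, which is 947/70.


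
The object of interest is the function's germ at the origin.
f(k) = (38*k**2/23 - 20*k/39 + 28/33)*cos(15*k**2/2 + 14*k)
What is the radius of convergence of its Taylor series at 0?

The radius of convergence is infinite.

The factor cos(15*k**2/2 + 14*k) is entire and contributes no finite singular point.
The polynomial part has no poles.
No finite singular points: the Taylor series at 0 converges everywhere.


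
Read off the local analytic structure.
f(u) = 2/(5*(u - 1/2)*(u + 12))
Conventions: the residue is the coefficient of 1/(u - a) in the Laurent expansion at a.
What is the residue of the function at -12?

The residue is -4/125.

At the order-1 pole -12 set g(u) = (u - (-12))*f(u) = 2/(5*(u - 1/2)).
Simple pole: residue = g(a) at a = -12, which is -4/125.


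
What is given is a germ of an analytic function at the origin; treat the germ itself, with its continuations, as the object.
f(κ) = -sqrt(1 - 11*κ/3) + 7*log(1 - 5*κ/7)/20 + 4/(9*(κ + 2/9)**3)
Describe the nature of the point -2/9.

The denominator factor κ + 2/9 vanishes at -2/9 and appears to the power 3; the numerator there equals 4/9, nonzero, and no other factor vanishes.
The branch terms are analytic at this point.
Hence a pole whose order is the multiplicity, 3.

The point is a pole of order 3.


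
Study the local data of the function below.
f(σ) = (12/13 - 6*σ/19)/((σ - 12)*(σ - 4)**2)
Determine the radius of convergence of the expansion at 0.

The radius of convergence is 4.

Denominator factor (σ - 4)^2: pole of order 2 at 4, modulus 4.
Denominator factor (σ - 12): pole of order 1 at 12, modulus 12.
The radius of convergence is the smallest modulus among the singular points: 4.


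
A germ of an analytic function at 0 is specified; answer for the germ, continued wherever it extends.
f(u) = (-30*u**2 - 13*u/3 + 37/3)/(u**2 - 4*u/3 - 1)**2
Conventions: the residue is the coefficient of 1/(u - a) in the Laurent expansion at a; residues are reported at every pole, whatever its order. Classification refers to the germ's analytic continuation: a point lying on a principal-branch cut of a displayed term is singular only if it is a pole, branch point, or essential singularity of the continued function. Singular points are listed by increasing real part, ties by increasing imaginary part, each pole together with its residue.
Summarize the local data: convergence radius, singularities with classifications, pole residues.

Denominator factor (u**2 - 4*u/3 - 1)^2: discriminant 52/9, real irrational roots 2/3 + (1/3)*sqrt(13) and 2/3 - (1/3)*sqrt(13); poles of order 2, moduli 2/3 + (1/3)*sqrt(13) and -2/3 + (1/3)*sqrt(13).
The radius of convergence is the smallest modulus among the singular points: -2/3 + (1/3)*sqrt(13).
The factor u**2 - 4*u/3 - 1 splits as (u - a)(u - a') with a = 2/3 - (1/3)*sqrt(13), a' = 2/3 + (1/3)*sqrt(13). At the order-2 pole a set g(u) = (u - a)^2*f(u) = [-30*u**2 - 13*u/3 + 37/3] / (u - a')^2.
Order-2 pole: residue = g'(a); g'(2/3 - (1/3)*sqrt(13)) = (1065/676)*sqrt(13), so the residue is (1065/676)*sqrt(13).
The factor u**2 - 4*u/3 - 1 splits as (u - a)(u - a') with a = 2/3 + (1/3)*sqrt(13), a' = 2/3 - (1/3)*sqrt(13). At the order-2 pole a set g(u) = (u - a)^2*f(u) = [-30*u**2 - 13*u/3 + 37/3] / (u - a')^2.
Order-2 pole: residue = g'(a); g'(2/3 + (1/3)*sqrt(13)) = -(1065/676)*sqrt(13), so the residue is -(1065/676)*sqrt(13).
List the singular points by increasing real part (a conjugate pair: the negative imaginary part first).

Radius of convergence at 0: -2/3 + (1/3)*sqrt(13).
At 2/3 - (1/3)*sqrt(13): a pole of order 2; residue (1065/676)*sqrt(13).
At 2/3 + (1/3)*sqrt(13): a pole of order 2; residue -(1065/676)*sqrt(13).


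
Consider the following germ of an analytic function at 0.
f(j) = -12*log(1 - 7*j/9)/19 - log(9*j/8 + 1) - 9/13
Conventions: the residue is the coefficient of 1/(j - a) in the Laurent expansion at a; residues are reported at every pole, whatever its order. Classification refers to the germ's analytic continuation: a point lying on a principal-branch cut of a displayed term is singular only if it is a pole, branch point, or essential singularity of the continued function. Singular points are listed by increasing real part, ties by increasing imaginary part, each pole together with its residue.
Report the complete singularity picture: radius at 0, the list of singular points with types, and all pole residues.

Branch term (-12/19)*log(1 - j/(9/7)): its argument vanishes at j = 9/7, a logarithmic branch point, modulus 9/7.
Branch term (-1)*log(1 - j/(-8/9)): its argument vanishes at j = -8/9, a logarithmic branch point, modulus 8/9.
The radius of convergence is the smallest modulus among the singular points: 8/9.
List the singular points by increasing real part (a conjugate pair: the negative imaginary part first).

Radius of convergence at 0: 8/9.
At -8/9: a logarithmic branch point.
At 9/7: a logarithmic branch point.


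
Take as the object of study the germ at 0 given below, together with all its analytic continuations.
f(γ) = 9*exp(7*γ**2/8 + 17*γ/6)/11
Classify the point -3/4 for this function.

There is no denominator, hence no pole anywhere.
The factor exp(7*γ**2/8 + 17*γ/6) is entire.
So the germ continues analytically to -3/4.

The point is a regular point.


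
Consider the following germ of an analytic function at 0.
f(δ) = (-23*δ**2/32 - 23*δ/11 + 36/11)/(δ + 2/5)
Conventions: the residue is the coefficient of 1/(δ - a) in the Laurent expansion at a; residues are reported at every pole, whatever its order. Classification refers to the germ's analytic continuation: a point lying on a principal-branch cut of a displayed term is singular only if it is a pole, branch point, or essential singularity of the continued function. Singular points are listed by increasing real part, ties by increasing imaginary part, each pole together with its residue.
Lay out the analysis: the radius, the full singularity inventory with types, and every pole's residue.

Radius of convergence at 0: 2/5.
At -2/5: a pole of order 1; residue 8787/2200.

Denominator factor (δ + 2/5): pole of order 1 at -2/5, modulus 2/5.
The radius of convergence is the smallest modulus among the singular points: 2/5.
At the order-1 pole -2/5 set g(δ) = (δ - (-2/5))*f(δ) = -23*δ**2/32 - 23*δ/11 + 36/11.
Simple pole: residue = g(a) at a = -2/5, which is 8787/2200.


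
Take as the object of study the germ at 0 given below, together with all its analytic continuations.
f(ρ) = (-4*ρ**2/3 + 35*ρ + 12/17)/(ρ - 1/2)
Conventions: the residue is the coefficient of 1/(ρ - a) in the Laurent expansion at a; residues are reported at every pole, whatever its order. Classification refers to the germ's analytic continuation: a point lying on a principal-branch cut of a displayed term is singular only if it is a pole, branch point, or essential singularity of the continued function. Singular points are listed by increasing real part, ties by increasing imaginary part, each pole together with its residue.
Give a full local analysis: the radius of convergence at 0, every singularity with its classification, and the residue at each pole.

Denominator factor (ρ - 1/2): pole of order 1 at 1/2, modulus 1/2.
The radius of convergence is the smallest modulus among the singular points: 1/2.
At the order-1 pole 1/2 set g(ρ) = (ρ - (1/2))*f(ρ) = -4*ρ**2/3 + 35*ρ + 12/17.
Simple pole: residue = g(a) at a = 1/2, which is 1823/102.

Radius of convergence at 0: 1/2.
At 1/2: a pole of order 1; residue 1823/102.


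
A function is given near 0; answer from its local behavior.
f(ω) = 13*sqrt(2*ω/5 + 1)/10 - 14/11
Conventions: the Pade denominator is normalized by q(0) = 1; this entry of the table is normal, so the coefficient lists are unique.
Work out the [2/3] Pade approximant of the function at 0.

The Pade approximant has numerator coefficients [3/110, 42623/158125, 82831/1265000]; denominator coefficients [1, 1007/2875, 867/57500, -143/287500].

Taylor coefficients needed (expand at 0): a_0 = 3/110, a_1 = 13/50, a_2 = -13/500, a_3 = 13/2500, a_4 = -13/10000, a_5 = 91/250000.
Write the denominator as Q(ω) = 1 + q1*ω + q2*ω^2 + q3*ω^3. Requiring Q*f - P = O(ω^6) with deg P <= 2 kills the coefficients of ω^3..ω^5 in Q*f:
  ω^3: a_3 + q1*a_2 + q2*a_1 + q3*a_0 = 0, i.e. 13/2500 + (-13/500)*q1 + (13/50)*q2 + (3/110)*q3 = 0.
  ω^4: a_4 + q1*a_3 + q2*a_2 + q3*a_1 = 0, i.e. -13/10000 + (13/2500)*q1 + (-13/500)*q2 + (13/50)*q3 = 0.
  ω^5: a_5 + q1*a_4 + q2*a_3 + q3*a_2 = 0, i.e. 91/250000 + (-13/10000)*q1 + (13/2500)*q2 + (-13/500)*q3 = 0.
Solving this linear system: q1 = 1007/2875, q2 = 867/57500, q3 = -143/287500.
The numerator is Q*f truncated at degree 2: P0 = a_0 = 3/110; P1 = a_1 + q1*a_0 = 42623/158125; P2 = a_2 + q1*a_1 + q2*a_0 = 82831/1265000.


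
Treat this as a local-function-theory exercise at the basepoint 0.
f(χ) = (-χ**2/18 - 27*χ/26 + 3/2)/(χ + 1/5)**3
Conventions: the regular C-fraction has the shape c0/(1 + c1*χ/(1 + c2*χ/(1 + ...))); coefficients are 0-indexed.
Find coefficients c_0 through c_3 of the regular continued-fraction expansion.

Taylor coefficients (expand at 0): a_0 = 375/2, a_1 = -38250/13, a_2 = 3517625/117, a_3 = -19791875/78.
c0 = a_0 = 375/2. Peel one level at a time: if S = 1 + c*χ/S' with S'(0) = 1, then c is the χ-coefficient of S and S' = c*χ/(S - 1).
S_1 = c0/f = 1 + (204/13)*χ + (391966/4563)*χ^2 + ...; c1 = 204/13.
S_2 = c1*χ/(S_1 - 1) = 1 + (-195983/35802)*χ + (34458499/1896129)*χ^2 + ...; c2 = -195983/35802.
S_3 = c2*χ/(S_2 - 1) = 1 + (895920974/269868591)*χ + ...; c3 = 895920974/269868591.

The regular C-fraction coefficients are [375/2, 204/13, -195983/35802, 895920974/269868591].


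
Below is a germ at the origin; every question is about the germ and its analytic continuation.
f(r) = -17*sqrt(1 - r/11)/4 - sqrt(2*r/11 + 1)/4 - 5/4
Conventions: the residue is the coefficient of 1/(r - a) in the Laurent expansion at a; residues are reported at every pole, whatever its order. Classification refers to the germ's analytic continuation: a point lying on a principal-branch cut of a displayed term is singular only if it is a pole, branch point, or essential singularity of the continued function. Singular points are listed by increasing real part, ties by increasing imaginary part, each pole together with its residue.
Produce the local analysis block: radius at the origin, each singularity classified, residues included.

Radius of convergence at 0: 11/2.
At -11/2: an algebraic (square-root) branch point.
At 11: an algebraic (square-root) branch point.

Branch term (-17/4)*sqrt(1 - r/(11)): its argument vanishes at r = 11, a square-root branch point, modulus 11.
Branch term (-1/4)*sqrt(1 - r/(-11/2)): its argument vanishes at r = -11/2, a square-root branch point, modulus 11/2.
The radius of convergence is the smallest modulus among the singular points: 11/2.
List the singular points by increasing real part (a conjugate pair: the negative imaginary part first).


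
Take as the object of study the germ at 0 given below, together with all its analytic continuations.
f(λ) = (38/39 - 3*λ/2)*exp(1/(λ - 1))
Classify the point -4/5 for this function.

There is no denominator, hence no pole anywhere.
The essential point of exp(1/(λ - (1))) is 1, not -4/5.
So the germ continues analytically to -4/5.

The point is a regular point.


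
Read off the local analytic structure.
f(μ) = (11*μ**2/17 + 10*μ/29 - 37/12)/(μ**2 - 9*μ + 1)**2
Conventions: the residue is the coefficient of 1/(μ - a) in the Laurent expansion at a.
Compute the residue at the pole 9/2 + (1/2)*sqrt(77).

The factor μ**2 - 9*μ + 1 splits as (μ - a)(μ - a') with a = 9/2 + (1/2)*sqrt(77), a' = 9/2 - (1/2)*sqrt(77). At the order-2 pole a set g(μ) = (μ - a)^2*f(μ) = [11*μ**2/17 + 10*μ/29 - 37/12] / (μ - a')^2.
Order-2 pole: residue = g'(a); g'(9/2 + (1/2)*sqrt(77)) = (5233/17537982)*sqrt(77), so the residue is (5233/17537982)*sqrt(77).

The residue is (5233/17537982)*sqrt(77).


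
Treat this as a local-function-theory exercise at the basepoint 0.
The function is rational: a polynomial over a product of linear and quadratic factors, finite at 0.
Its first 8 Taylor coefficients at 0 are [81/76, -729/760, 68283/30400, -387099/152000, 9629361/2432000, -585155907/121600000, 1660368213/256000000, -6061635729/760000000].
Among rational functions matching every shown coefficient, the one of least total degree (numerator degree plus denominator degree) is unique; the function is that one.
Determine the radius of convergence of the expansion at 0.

The radius of convergence is -3/10 + (1/30)*sqrt(1281).

No rational of total degree below 4 reproduces all 8 coefficients; solving the [0/4] Pade equations on them gives f(χ) = 36/(19*(χ**2 - 3*χ/5 - 4/3)**2), whose expansion matches every shown term.
Denominator factor (χ**2 - 3*χ/5 - 4/3)^2: discriminant 427/75, real irrational roots 3/10 + (1/30)*sqrt(1281) and 3/10 - (1/30)*sqrt(1281); poles of order 2, moduli 3/10 + (1/30)*sqrt(1281) and -3/10 + (1/30)*sqrt(1281).
The radius of convergence is the smallest modulus among the singular points: -3/10 + (1/30)*sqrt(1281).


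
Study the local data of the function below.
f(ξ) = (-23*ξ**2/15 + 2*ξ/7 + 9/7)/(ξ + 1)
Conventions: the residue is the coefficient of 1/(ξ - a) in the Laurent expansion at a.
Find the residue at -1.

The residue is -8/15.

At the order-1 pole -1 set g(ξ) = (ξ - (-1))*f(ξ) = -23*ξ**2/15 + 2*ξ/7 + 9/7.
Simple pole: residue = g(a) at a = -1, which is -8/15.


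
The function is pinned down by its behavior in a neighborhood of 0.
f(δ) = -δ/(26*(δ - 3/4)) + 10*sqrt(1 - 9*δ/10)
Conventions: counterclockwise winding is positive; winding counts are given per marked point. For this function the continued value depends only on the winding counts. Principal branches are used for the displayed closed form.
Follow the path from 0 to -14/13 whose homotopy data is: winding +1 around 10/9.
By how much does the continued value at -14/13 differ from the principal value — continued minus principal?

The rational part is single-valued and drops out of the difference; each branch term changes only by its own monodromy.
(10)*sqrt(1 - δ/(10/9)): winding +1 is odd, the square root flips sign, contributing -2*(10)*sqrt(1 - (-14/13)/(10/9)) = -2*(10)*sqrt(128/65) = -(32/13)*sqrt(130).
Summing the contributions at δ = -14/13 gives -(32/13)*sqrt(130).

Continued minus principal equals -(32/13)*sqrt(130).


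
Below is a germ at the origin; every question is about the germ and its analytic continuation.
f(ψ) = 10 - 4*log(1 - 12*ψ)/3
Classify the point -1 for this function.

The point is a regular point.

There is no denominator, hence no pole anywhere.
Branch term log(1 - ψ/(1/12)): argument at -1 is 13, nonzero, so -1 is not its branch point (a point on a principal cut is still regular for the continued germ).
So the germ continues analytically to -1.


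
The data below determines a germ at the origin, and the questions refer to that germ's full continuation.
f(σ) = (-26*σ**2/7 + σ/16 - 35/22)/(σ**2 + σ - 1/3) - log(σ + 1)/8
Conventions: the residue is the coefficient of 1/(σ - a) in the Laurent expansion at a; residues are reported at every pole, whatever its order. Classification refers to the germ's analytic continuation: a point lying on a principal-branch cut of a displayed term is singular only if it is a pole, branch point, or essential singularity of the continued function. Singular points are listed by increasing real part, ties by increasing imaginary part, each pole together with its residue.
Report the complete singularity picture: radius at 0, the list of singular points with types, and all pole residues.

Denominator factor (σ**2 + σ - 1/3): discriminant 7/3, real irrational roots -1/2 + (1/6)*sqrt(21) and -1/2 - (1/6)*sqrt(21); poles of order 1, moduli -1/2 + (1/6)*sqrt(21) and 1/2 + (1/6)*sqrt(21).
Branch term (-1/8)*log(1 - σ/(-1)): its argument vanishes at σ = -1, a logarithmic branch point, modulus 1.
The radius of convergence is the smallest modulus among the singular points: -1/2 + (1/6)*sqrt(21).
The branch term is analytic at -1/2 - (1/6)*sqrt(21) and contributes nothing to the residue; only the rational part matters.
The factor σ**2 + σ - 1/3 splits as (σ - a)(σ - a') with a = -1/2 - (1/6)*sqrt(21), a' = -1/2 + (1/6)*sqrt(21). At the order-1 pole a set g(σ) = (σ - a)*(rational part) = [-26*σ**2/7 + σ/16 - 35/22] / (σ - a').
Simple pole: residue = g(a) at a = -1/2 - (1/6)*sqrt(21), which is 423/224 + (34871/51744)*sqrt(21).
The branch term is analytic at -1/2 + (1/6)*sqrt(21) and contributes nothing to the residue; only the rational part matters.
The factor σ**2 + σ - 1/3 splits as (σ - a)(σ - a') with a = -1/2 + (1/6)*sqrt(21), a' = -1/2 - (1/6)*sqrt(21). At the order-1 pole a set g(σ) = (σ - a)*(rational part) = [-26*σ**2/7 + σ/16 - 35/22] / (σ - a').
Simple pole: residue = g(a) at a = -1/2 + (1/6)*sqrt(21), which is 423/224 - (34871/51744)*sqrt(21).
List the singular points by increasing real part (a conjugate pair: the negative imaginary part first).

Radius of convergence at 0: -1/2 + (1/6)*sqrt(21).
At -1/2 - (1/6)*sqrt(21): a pole of order 1; residue 423/224 + (34871/51744)*sqrt(21).
At -1: a logarithmic branch point.
At -1/2 + (1/6)*sqrt(21): a pole of order 1; residue 423/224 - (34871/51744)*sqrt(21).


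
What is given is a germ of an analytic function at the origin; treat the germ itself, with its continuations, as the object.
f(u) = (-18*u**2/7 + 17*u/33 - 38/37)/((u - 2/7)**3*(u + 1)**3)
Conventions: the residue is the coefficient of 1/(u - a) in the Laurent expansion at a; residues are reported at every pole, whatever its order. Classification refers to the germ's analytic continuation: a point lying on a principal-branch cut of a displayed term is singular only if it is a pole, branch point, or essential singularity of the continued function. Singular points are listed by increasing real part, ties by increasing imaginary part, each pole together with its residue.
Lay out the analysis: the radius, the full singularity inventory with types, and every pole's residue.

Radius of convergence at 0: 2/7.
At -1: a pole of order 3; residue 48626179/24032943.
At 2/7: a pole of order 3; residue -48626179/24032943.

Denominator factor (u + 1)^3: pole of order 3 at -1, modulus 1.
Denominator factor (u - 2/7)^3: pole of order 3 at 2/7, modulus 2/7.
The radius of convergence is the smallest modulus among the singular points: 2/7.
At the order-3 pole -1 set g(u) = (u - (-1))^3*f(u) = (-18*u**2/7 + 17*u/33 - 38/37)/(u - 2/7)**3.
Order-3 pole: residue = g''(a)/2; g''(-1) = 97252358/24032943, so the residue is 48626179/24032943.
At the order-3 pole 2/7 set g(u) = (u - (2/7))^3*f(u) = (-18*u**2/7 + 17*u/33 - 38/37)/(u + 1)**3.
Order-3 pole: residue = g''(a)/2; g''(2/7) = -97252358/24032943, so the residue is -48626179/24032943.
List the singular points by increasing real part (a conjugate pair: the negative imaginary part first).


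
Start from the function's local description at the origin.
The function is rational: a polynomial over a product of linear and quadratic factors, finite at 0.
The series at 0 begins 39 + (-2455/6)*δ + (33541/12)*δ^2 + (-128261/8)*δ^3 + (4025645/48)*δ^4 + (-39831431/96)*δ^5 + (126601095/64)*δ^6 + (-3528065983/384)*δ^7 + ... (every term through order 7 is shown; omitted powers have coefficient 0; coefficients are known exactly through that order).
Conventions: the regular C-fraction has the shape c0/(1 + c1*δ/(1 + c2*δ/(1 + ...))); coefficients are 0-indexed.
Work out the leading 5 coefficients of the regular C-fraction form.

Taylor coefficients (read off): a_0 = 39, a_1 = -2455/6, a_2 = 33541/12, a_3 = -128261/8, a_4 = 4025645/48.
c0 = a_0 = 39. Peel one level at a time: if S = 1 + c*δ/S' with S'(0) = 1, then c is the δ-coefficient of S and S' = c*δ/(S - 1).
S_1 = c0/f = 1 + (2455/234)*δ + (525682/13689)*δ^2 + ...; c1 = 2455/234.
S_2 = c1*δ/(S_1 - 1) = 1 + (-1051364/287235)*δ + (45089104/6027025)*δ^2 + ...; c2 = -1051364/287235.
S_3 = c2*δ/(S_2 - 1) = 1 + (1318856292/645274655)*δ + (69791312448/69085391281)*δ^2 + ...; c3 = 1318856292/645274655.
S_4 = c3*δ/(S_3 - 1) = 1 + (-366106136880/740704074029)*δ + ...; c4 = -366106136880/740704074029.

The regular C-fraction coefficients are [39, 2455/234, -1051364/287235, 1318856292/645274655, -366106136880/740704074029].


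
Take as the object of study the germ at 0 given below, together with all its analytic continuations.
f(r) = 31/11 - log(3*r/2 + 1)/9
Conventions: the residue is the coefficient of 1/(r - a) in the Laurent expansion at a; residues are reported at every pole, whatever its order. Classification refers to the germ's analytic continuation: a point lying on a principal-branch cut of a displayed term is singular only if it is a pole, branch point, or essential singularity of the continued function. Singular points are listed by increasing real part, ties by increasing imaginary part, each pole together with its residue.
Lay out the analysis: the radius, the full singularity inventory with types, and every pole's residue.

Branch term (-1/9)*log(1 - r/(-2/3)): its argument vanishes at r = -2/3, a logarithmic branch point, modulus 2/3.
The radius of convergence is the smallest modulus among the singular points: 2/3.

Radius of convergence at 0: 2/3.
At -2/3: a logarithmic branch point.


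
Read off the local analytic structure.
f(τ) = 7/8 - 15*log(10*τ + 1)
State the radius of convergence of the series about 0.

The radius of convergence is 1/10.

Branch term (-15)*log(1 - τ/(-1/10)): its argument vanishes at τ = -1/10, a logarithmic branch point, modulus 1/10.
The radius of convergence is the smallest modulus among the singular points: 1/10.


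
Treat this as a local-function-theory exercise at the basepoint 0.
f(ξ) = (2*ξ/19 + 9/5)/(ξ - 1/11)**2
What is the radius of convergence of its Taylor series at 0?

The radius of convergence is 1/11.

Denominator factor (ξ - 1/11)^2: pole of order 2 at 1/11, modulus 1/11.
The radius of convergence is the smallest modulus among the singular points: 1/11.


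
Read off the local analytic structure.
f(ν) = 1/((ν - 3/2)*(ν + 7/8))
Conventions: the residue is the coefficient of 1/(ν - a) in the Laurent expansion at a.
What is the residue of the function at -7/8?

The residue is -8/19.

At the order-1 pole -7/8 set g(ν) = (ν - (-7/8))*f(ν) = 1/(ν - 3/2).
Simple pole: residue = g(a) at a = -7/8, which is -8/19.


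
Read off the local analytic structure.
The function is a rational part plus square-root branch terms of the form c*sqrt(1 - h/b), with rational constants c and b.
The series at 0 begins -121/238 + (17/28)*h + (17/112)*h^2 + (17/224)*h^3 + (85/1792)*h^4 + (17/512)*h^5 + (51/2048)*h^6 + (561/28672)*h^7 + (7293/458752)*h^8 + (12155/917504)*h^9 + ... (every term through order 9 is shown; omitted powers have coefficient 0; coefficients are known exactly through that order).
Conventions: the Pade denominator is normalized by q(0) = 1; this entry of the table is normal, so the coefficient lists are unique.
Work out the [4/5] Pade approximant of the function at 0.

Taylor coefficients needed (read off): a_0 = -121/238, a_1 = 17/28, a_2 = 17/112, a_3 = 17/224, a_4 = 85/1792, a_5 = 17/512, a_6 = 51/2048, a_7 = 561/28672, a_8 = 7293/458752, a_9 = 12155/917504.
Write the denominator as Q(h) = 1 + q1*h + q2*h^2 + q3*h^3 + q4*h^4 + q5*h^5. Requiring Q*f - P = O(h^10) with deg P <= 4 kills the coefficients of h^5..h^9 in Q*f:
  h^5: a_5 + q1*a_4 + q2*a_3 + q3*a_2 + q4*a_1 + q5*a_0 = 0, i.e. 17/512 + (85/1792)*q1 + (17/224)*q2 + (17/112)*q3 + (17/28)*q4 + (-121/238)*q5 = 0.
  h^6: a_6 + q1*a_5 + q2*a_4 + q3*a_3 + q4*a_2 + q5*a_1 = 0, i.e. 51/2048 + (17/512)*q1 + (85/1792)*q2 + (17/224)*q3 + (17/112)*q4 + (17/28)*q5 = 0.
  h^7: a_7 + q1*a_6 + q2*a_5 + q3*a_4 + q4*a_3 + q5*a_2 = 0, i.e. 561/28672 + (51/2048)*q1 + (17/512)*q2 + (85/1792)*q3 + (17/224)*q4 + (17/112)*q5 = 0.
  h^8: a_8 + q1*a_7 + q2*a_6 + q3*a_5 + q4*a_4 + q5*a_3 = 0, i.e. 7293/458752 + (561/28672)*q1 + (51/2048)*q2 + (17/512)*q3 + (85/1792)*q4 + (17/224)*q5 = 0.
  h^9: a_9 + q1*a_8 + q2*a_7 + q3*a_6 + q4*a_5 + q5*a_4 = 0, i.e. 12155/917504 + (7293/458752)*q1 + (561/28672)*q2 + (51/2048)*q3 + (17/512)*q4 + (85/1792)*q5 = 0.
Solving this linear system: q1 = -9443/4866, q2 = 47047/38928, q3 = -6665/25952, q4 = 6385/622848, q5 = 289/1245696.
The numerator is Q*f truncated at degree 4: P0 = a_0 = -121/238; P1 = a_1 + q1*a_0 = 461435/289527; P2 = a_2 + q1*a_1 + q2*a_0 = -5067507/3088288; P3 = a_3 + q1*a_2 + q2*a_1 + q3*a_0 = 1994033/3088288; P4 = a_4 + q1*a_3 + q2*a_2 + q3*a_1 + q4*a_0 = -3831495/49412608.

The Pade approximant has numerator coefficients [-121/238, 461435/289527, -5067507/3088288, 1994033/3088288, -3831495/49412608]; denominator coefficients [1, -9443/4866, 47047/38928, -6665/25952, 6385/622848, 289/1245696].


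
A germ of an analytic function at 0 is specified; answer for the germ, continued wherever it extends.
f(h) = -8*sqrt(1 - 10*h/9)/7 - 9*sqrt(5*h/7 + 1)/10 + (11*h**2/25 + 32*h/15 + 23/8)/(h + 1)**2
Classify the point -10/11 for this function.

Denominator factors: h + 1 = 1/11 at h = -10/11 — none vanishes.
Branch term sqrt(1 - h/(9/10)): argument at -10/11 is 199/99, nonzero, so -10/11 is not its branch point (a point on a principal cut is still regular for the continued germ).
Branch term sqrt(1 - h/(-7/5)): argument at -10/11 is 27/77, nonzero, so -10/11 is not its branch point (a point on a principal cut is still regular for the continued germ).
So the germ continues analytically to -10/11.

The point is a regular point.


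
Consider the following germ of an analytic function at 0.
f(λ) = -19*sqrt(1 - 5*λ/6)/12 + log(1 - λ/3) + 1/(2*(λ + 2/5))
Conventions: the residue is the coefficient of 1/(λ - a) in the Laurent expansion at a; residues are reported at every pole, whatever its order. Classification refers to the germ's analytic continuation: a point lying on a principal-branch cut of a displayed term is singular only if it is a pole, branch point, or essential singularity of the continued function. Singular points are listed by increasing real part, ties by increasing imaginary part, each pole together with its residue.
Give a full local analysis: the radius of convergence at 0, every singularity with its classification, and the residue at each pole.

Denominator factor (λ + 2/5): pole of order 1 at -2/5, modulus 2/5.
Branch term (1)*log(1 - λ/(3)): its argument vanishes at λ = 3, a logarithmic branch point, modulus 3.
Branch term (-19/12)*sqrt(1 - λ/(6/5)): its argument vanishes at λ = 6/5, a square-root branch point, modulus 6/5.
The radius of convergence is the smallest modulus among the singular points: 2/5.
The branch terms are analytic at -2/5 and contribute nothing to the residue; only the rational part matters.
At the order-1 pole -2/5 set g(λ) = (λ - (-2/5))*(rational part) = 1/2.
Simple pole: residue = g(a) at a = -2/5, which is 1/2.
List the singular points by increasing real part (a conjugate pair: the negative imaginary part first).

Radius of convergence at 0: 2/5.
At -2/5: a pole of order 1; residue 1/2.
At 6/5: an algebraic (square-root) branch point.
At 3: a logarithmic branch point.


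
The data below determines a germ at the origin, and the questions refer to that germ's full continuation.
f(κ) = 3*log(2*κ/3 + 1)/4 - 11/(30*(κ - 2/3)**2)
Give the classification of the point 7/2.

Denominator factors: κ - 2/3 = 17/6 at κ = 7/2 — none vanishes.
Branch term log(1 - κ/(-3/2)): argument at 7/2 is 10/3, nonzero, so 7/2 is not its branch point (a point on a principal cut is still regular for the continued germ).
So the germ continues analytically to 7/2.

The point is a regular point.


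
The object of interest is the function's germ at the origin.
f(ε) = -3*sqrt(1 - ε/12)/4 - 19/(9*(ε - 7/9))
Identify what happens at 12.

The point is an algebraic (square-root) branch point.

The term (-3/4)*sqrt(1 - ε/(12)) has argument 1 - 12/(12) = 0 at 12: a square-root (algebraic, two-sheeted) branch point; the remaining terms are analytic or single-valued there.


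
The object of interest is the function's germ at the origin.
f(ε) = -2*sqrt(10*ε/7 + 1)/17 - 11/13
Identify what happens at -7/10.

The point is an algebraic (square-root) branch point.

The term (-2/17)*sqrt(1 - ε/(-7/10)) has argument 1 - -7/10/(-7/10) = 0 at -7/10: a square-root (algebraic, two-sheeted) branch point; the remaining terms are analytic or single-valued there.


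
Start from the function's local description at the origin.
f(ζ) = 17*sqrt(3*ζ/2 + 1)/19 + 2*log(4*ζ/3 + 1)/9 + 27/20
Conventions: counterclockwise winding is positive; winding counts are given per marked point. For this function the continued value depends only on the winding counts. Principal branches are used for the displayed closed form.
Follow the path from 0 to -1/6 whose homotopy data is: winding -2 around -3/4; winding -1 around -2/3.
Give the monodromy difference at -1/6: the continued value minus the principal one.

The rational part is single-valued and drops out of the difference; each branch term changes only by its own monodromy.
(17/19)*sqrt(1 - ζ/(-2/3)): winding -1 is odd, the square root flips sign, contributing -2*(17/19)*sqrt(1 - (-1/6)/(-2/3)) = -2*(17/19)*sqrt(3/4) = -(17/19)*sqrt(3).
(2/9)*log(1 - ζ/(-3/4)): each positive loop around -3/4 adds 2*pi*i to the log, so winding -2 contributes (2/9)*(-2)*2*pi*i = -(8/9)*pi*i.
Summing the contributions at ζ = -1/6 gives (-(17/19)*sqrt(3)) - ((8/9)*pi)*i.

Continued minus principal equals (-(17/19)*sqrt(3)) - ((8/9)*pi)*i.


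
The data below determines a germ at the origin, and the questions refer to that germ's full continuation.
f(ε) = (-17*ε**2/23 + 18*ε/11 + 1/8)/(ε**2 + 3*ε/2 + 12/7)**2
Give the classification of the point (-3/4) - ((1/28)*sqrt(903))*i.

The point is a pole of order 2.

The denominator factor ε**2 + 3*ε/2 + 12/7 vanishes at (-3/4) - ((1/28)*sqrt(903))*i and appears to the power 2; the numerator there equals (-4723/7084) - ((1389/14168)*sqrt(903))*i, nonzero, and no other factor vanishes.
Hence a pole whose order is the multiplicity, 2.


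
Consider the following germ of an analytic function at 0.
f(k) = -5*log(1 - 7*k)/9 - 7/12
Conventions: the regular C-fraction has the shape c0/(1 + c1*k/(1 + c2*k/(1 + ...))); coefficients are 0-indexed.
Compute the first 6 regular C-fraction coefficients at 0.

The regular C-fraction coefficients are [-7/12, 20/3, -61/6, -49/122, -189/61, -427/405].

Taylor coefficients (expand at 0): a_0 = -7/12, a_1 = 35/9, a_2 = 245/18, a_3 = 1715/27, a_4 = 12005/36, a_5 = 16807/9.
c0 = a_0 = -7/12. Peel one level at a time: if S = 1 + c*k/S' with S'(0) = 1, then c is the k-coefficient of S and S' = c*k/(S - 1).
S_1 = c0/f = 1 + (20/3)*k + (610/9)*k^2 + ...; c1 = 20/3.
S_2 = c1*k/(S_1 - 1) = 1 + (-61/6)*k + (-49/12)*k^2 + ...; c2 = -61/6.
S_3 = c2*k/(S_2 - 1) = 1 + (-49/122)*k + (-9261/7442)*k^2 + ...; c3 = -49/122.
S_4 = c3*k/(S_3 - 1) = 1 + (-189/61)*k + (-49/15)*k^2 + ...; c4 = -189/61.
S_5 = c4*k/(S_4 - 1) = 1 + (-427/405)*k + ...; c5 = -427/405.


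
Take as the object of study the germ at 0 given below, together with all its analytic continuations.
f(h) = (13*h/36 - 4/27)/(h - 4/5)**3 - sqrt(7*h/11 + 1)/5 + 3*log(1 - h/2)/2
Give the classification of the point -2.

The point is a regular point.

Denominator factors: h - 4/5 = -14/5 at h = -2 — none vanishes.
Branch term log(1 - h/(2)): argument at -2 is 2, nonzero, so -2 is not its branch point (a point on a principal cut is still regular for the continued germ).
Branch term sqrt(1 - h/(-11/7)): argument at -2 is -3/11, nonzero, so -2 is not its branch point (a point on a principal cut is still regular for the continued germ).
So the germ continues analytically to -2.


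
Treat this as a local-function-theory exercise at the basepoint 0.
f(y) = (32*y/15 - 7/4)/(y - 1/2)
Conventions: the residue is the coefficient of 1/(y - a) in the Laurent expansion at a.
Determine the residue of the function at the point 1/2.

The residue is -41/60.

At the order-1 pole 1/2 set g(y) = (y - (1/2))*f(y) = 32*y/15 - 7/4.
Simple pole: residue = g(a) at a = 1/2, which is -41/60.


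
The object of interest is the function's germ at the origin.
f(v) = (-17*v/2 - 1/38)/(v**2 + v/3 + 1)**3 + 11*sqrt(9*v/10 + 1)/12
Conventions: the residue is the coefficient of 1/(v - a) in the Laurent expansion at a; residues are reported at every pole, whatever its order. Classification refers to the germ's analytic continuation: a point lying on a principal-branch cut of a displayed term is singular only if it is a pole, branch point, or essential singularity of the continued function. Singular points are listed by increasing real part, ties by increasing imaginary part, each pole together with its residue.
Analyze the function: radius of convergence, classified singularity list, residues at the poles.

Radius of convergence at 0: 1.
At -10/9: an algebraic (square-root) branch point.
At (-1/6) - ((1/6)*sqrt(35))*i: a pole of order 3; residue ((77031/1629250)*sqrt(35))*i.
At (-1/6) + ((1/6)*sqrt(35))*i: a pole of order 3; residue -((77031/1629250)*sqrt(35))*i.

Denominator factor (v**2 + v/3 + 1)^3: discriminant -35/9, complex-conjugate roots (-1/6) + ((1/6)*sqrt(35))*i and (-1/6) - ((1/6)*sqrt(35))*i; poles of order 3, moduli 1 and 1.
Branch term (11/12)*sqrt(1 - v/(-10/9)): its argument vanishes at v = -10/9, a square-root branch point, modulus 10/9.
The radius of convergence is the smallest modulus among the singular points: 1.
The branch term is analytic at (-1/6) - ((1/6)*sqrt(35))*i and contributes nothing to the residue; only the rational part matters.
The factor v**2 + v/3 + 1 splits as (v - a)(v - a') with a = (-1/6) - ((1/6)*sqrt(35))*i, a' = (-1/6) + ((1/6)*sqrt(35))*i. At the order-3 pole a set g(v) = (v - a)^3*(rational part) = [-17*v/2 - 1/38] / (v - a')^3.
Order-3 pole: residue = g''(a)/2; g''((-1/6) - ((1/6)*sqrt(35))*i) = ((77031/814625)*sqrt(35))*i, so the residue is ((77031/1629250)*sqrt(35))*i.
The branch term is analytic at (-1/6) + ((1/6)*sqrt(35))*i and contributes nothing to the residue; only the rational part matters.
The factor v**2 + v/3 + 1 splits as (v - a)(v - a') with a = (-1/6) + ((1/6)*sqrt(35))*i, a' = (-1/6) - ((1/6)*sqrt(35))*i. At the order-3 pole a set g(v) = (v - a)^3*(rational part) = [-17*v/2 - 1/38] / (v - a')^3.
Order-3 pole: residue = g''(a)/2; g''((-1/6) + ((1/6)*sqrt(35))*i) = -((77031/814625)*sqrt(35))*i, so the residue is -((77031/1629250)*sqrt(35))*i.
List the singular points by increasing real part (a conjugate pair: the negative imaginary part first).
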